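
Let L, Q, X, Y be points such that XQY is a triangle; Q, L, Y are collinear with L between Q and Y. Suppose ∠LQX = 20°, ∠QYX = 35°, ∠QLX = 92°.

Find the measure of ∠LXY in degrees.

1. ∠LYX = 35°  [L on ray YQ]
2. ∠XLY = 88°  [linear pair at L on QY]
3. ∠LXY = 57°  [△XLY]

∠LXY = 57°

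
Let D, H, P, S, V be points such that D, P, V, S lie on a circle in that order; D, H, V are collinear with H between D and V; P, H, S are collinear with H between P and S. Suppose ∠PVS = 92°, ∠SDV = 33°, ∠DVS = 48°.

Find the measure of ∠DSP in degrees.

1. ∠PDS = 88°  [cyclic DPVS, opposite ∠D+∠V]
2. ∠DPS = 48°  [same arc DS]
3. ∠DSP = 44°  [△DPS]

∠DSP = 44°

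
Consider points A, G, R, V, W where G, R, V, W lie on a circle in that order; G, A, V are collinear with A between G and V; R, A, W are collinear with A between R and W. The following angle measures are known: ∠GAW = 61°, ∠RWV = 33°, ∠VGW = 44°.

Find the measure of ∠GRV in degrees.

∠GRV = 72°

1. ∠RAV = 61°  [vertical angles at A]
2. ∠RGV = 33°  [same arc RV]
3. ∠VRW = 44°  [same arc VW]
4. ∠GVR = 75°  [△RAV]
5. ∠GRV = 72°  [△GRV]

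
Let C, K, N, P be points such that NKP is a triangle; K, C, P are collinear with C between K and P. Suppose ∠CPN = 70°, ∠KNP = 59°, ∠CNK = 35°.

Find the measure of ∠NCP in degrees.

1. ∠KPN = 70°  [C on ray PK]
2. ∠NKP = 51°  [△NKP]
3. ∠CKN = 51°  [C on ray KP]
4. ∠KCN = 94°  [△NKC]
5. ∠NCP = 86°  [linear pair at C on KP]

∠NCP = 86°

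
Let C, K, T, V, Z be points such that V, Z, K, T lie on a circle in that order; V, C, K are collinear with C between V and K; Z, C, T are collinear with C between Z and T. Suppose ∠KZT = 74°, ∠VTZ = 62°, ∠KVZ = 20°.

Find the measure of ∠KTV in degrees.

1. ∠VKZ = 62°  [same arc VZ]
2. ∠KZV = 98°  [△VZK]
3. ∠KTV = 82°  [cyclic VZKT, opposite ∠Z+∠T]

∠KTV = 82°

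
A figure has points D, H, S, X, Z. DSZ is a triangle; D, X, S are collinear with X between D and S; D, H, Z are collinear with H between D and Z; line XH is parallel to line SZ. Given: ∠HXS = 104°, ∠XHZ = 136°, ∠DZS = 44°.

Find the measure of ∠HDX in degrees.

1. ∠DXH = 76°  [linear pair at X on DS]
2. ∠DHX = 44°  [linear pair at H on DZ]
3. ∠HDX = 60°  [△DXH]

∠HDX = 60°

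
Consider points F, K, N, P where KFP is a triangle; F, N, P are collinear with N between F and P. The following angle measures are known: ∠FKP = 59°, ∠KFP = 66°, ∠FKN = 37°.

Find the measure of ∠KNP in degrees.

1. ∠KFN = 66°  [N on ray FP]
2. ∠FNK = 77°  [△KFN]
3. ∠KNP = 103°  [linear pair at N on FP]

∠KNP = 103°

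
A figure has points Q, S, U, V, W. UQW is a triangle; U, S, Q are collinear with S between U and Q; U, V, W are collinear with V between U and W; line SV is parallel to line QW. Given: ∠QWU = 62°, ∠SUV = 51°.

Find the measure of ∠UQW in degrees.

1. ∠SVU = 62°  [SV∥QW, corresponding at V]
2. ∠USV = 67°  [△USV]
3. ∠UQW = 67°  [SV∥QW, corresponding at S]

∠UQW = 67°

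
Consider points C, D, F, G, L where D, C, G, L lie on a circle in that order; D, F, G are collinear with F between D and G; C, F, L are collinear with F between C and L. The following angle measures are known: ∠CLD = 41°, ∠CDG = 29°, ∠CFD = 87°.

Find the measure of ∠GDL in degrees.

∠GDL = 46°

1. ∠CGD = 41°  [same arc DC]
2. ∠CFG = 93°  [linear pair at F on DG]
3. ∠GCL = 46°  [△CFG]
4. ∠GDL = 46°  [same arc GL]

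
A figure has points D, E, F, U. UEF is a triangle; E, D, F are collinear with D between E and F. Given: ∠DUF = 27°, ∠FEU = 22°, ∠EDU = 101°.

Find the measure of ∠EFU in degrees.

1. ∠FDU = 79°  [linear pair at D on EF]
2. ∠DFU = 74°  [△UDF]
3. ∠EFU = 74°  [D on ray FE]

∠EFU = 74°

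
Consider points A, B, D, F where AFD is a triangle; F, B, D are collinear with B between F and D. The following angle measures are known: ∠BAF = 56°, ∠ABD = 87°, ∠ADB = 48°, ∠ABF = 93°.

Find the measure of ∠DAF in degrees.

1. ∠AFB = 31°  [△AFB]
2. ∠ADF = 48°  [B on ray DF]
3. ∠AFD = 31°  [B on ray FD]
4. ∠DAF = 101°  [△AFD]

∠DAF = 101°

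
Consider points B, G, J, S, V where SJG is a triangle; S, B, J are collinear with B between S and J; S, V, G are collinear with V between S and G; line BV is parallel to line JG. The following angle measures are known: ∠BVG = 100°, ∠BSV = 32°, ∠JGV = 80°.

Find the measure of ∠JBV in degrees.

1. ∠BVS = 80°  [linear pair at V on SG]
2. ∠SBV = 68°  [△SBV]
3. ∠JBV = 112°  [linear pair at B on SJ]

∠JBV = 112°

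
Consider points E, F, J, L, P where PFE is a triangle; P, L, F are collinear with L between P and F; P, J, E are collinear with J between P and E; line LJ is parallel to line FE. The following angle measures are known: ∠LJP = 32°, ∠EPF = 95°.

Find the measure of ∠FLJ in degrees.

∠FLJ = 127°

1. ∠FEP = 32°  [LJ∥FE, corresponding at J]
2. ∠EFP = 53°  [△PFE]
3. ∠JLP = 53°  [LJ∥FE, corresponding at L]
4. ∠FLJ = 127°  [linear pair at L on PF]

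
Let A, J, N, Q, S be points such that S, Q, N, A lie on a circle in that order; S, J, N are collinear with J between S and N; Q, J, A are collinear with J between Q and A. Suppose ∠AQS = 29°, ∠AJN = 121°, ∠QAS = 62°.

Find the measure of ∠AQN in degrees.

1. ∠ANS = 29°  [same arc SA]
2. ∠ASQ = 89°  [△SQA]
3. ∠NAQ = 30°  [△NJA]
4. ∠ANQ = 91°  [cyclic SQNA, opposite ∠S+∠N]
5. ∠AQN = 59°  [△QNA]

∠AQN = 59°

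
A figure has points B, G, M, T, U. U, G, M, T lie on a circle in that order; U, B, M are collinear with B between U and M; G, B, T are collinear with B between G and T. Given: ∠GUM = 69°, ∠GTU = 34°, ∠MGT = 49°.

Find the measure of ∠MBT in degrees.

∠MBT = 83°

1. ∠MUT = 49°  [same arc MT]
2. ∠TBU = 97°  [△UBT]
3. ∠MBT = 83°  [linear pair at B on UM]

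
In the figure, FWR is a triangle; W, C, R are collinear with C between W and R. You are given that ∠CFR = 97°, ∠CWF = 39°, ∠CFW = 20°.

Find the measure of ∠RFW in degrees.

1. ∠FCW = 121°  [△FWC]
2. ∠FWR = 39°  [C on ray WR]
3. ∠FCR = 59°  [linear pair at C on WR]
4. ∠CRF = 24°  [△FCR]
5. ∠FRW = 24°  [C on ray RW]
6. ∠RFW = 117°  [△FWR]

∠RFW = 117°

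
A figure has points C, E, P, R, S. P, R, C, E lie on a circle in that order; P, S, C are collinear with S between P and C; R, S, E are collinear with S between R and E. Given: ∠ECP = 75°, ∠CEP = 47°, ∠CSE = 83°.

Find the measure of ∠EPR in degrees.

∠EPR = 80°

1. ∠ERP = 75°  [same arc PE]
2. ∠CPE = 58°  [△PCE]
3. ∠ESP = 97°  [linear pair at S on PC]
4. ∠PER = 25°  [△PSE]
5. ∠EPR = 80°  [△PRE]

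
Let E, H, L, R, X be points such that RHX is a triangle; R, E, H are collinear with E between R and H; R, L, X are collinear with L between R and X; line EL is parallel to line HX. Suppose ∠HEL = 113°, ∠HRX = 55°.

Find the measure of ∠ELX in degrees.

1. ∠LER = 67°  [linear pair at E on RH]
2. ∠ERL = 55°  [E on RH, L on RX]
3. ∠ELR = 58°  [△REL]
4. ∠ELX = 122°  [linear pair at L on RX]

∠ELX = 122°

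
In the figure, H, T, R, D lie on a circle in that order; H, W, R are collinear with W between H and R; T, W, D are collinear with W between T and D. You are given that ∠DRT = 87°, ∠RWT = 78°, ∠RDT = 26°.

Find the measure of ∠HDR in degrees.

∠HDR = 61°

1. ∠DTR = 67°  [△TRD]
2. ∠HRT = 35°  [△TWR]
3. ∠RHT = 26°  [same arc TR]
4. ∠HTR = 119°  [△HTR]
5. ∠HDR = 61°  [cyclic HTRD, opposite ∠T+∠D]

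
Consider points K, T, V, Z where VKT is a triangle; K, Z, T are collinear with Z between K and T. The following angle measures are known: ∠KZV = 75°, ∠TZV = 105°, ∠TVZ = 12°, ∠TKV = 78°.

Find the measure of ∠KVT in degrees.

1. ∠VTZ = 63°  [△VZT]
2. ∠KTV = 63°  [Z on ray TK]
3. ∠KVT = 39°  [△VKT]

∠KVT = 39°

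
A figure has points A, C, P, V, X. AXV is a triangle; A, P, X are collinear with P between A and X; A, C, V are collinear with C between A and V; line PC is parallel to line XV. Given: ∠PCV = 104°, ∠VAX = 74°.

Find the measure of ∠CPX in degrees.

1. ∠ACP = 76°  [linear pair at C on AV]
2. ∠CAP = 74°  [P on AX, C on AV]
3. ∠APC = 30°  [△APC]
4. ∠CPX = 150°  [linear pair at P on AX]

∠CPX = 150°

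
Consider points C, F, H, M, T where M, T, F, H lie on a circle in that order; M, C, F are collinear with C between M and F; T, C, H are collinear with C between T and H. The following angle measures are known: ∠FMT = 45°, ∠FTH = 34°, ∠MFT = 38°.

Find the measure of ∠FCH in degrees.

1. ∠FHT = 45°  [same arc TF]
2. ∠FTM = 97°  [△MTF]
3. ∠FMH = 34°  [same arc FH]
4. ∠FHM = 83°  [cyclic MTFH, opposite ∠T+∠H]
5. ∠HFM = 63°  [△MFH]
6. ∠FCH = 72°  [△FCH]

∠FCH = 72°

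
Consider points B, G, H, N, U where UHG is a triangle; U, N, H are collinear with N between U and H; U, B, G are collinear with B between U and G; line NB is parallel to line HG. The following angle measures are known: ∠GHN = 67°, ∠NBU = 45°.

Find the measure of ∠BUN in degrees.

1. ∠GHU = 67°  [N on ray HU]
2. ∠HGU = 45°  [NB∥HG, corresponding at B]
3. ∠GUH = 68°  [△UHG]
4. ∠BUN = 68°  [N on UH, B on UG]

∠BUN = 68°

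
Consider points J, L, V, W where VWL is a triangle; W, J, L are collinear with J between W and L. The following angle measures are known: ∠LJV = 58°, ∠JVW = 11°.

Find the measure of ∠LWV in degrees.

1. ∠VJW = 122°  [linear pair at J on WL]
2. ∠JWV = 47°  [△VWJ]
3. ∠LWV = 47°  [J on ray WL]

∠LWV = 47°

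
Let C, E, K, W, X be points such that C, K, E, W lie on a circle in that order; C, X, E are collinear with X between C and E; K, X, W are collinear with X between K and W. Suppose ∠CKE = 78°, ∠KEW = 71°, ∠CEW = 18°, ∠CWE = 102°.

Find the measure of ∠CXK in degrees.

1. ∠KCW = 109°  [cyclic CKEW, opposite ∠C+∠E]
2. ∠CKW = 18°  [same arc CW]
3. ∠ECW = 60°  [△CEW]
4. ∠CWK = 53°  [△CKW]
5. ∠EKW = 60°  [same arc EW]
6. ∠CEK = 53°  [same arc CK]
7. ∠EXK = 67°  [△KXE]
8. ∠CXK = 113°  [linear pair at X on CE]

∠CXK = 113°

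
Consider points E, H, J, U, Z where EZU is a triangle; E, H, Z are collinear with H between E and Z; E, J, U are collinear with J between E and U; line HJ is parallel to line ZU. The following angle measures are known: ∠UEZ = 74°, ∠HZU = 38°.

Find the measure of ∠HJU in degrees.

∠HJU = 112°

1. ∠EZU = 38°  [H on ray ZE]
2. ∠EUZ = 68°  [△EZU]
3. ∠EJH = 68°  [HJ∥ZU, corresponding at J]
4. ∠HJU = 112°  [linear pair at J on EU]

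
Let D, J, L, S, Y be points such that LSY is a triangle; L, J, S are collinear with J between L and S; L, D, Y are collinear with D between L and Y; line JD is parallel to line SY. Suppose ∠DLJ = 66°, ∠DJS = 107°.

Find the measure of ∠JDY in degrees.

1. ∠DJL = 73°  [linear pair at J on LS]
2. ∠JDL = 41°  [△LJD]
3. ∠JDY = 139°  [linear pair at D on LY]

∠JDY = 139°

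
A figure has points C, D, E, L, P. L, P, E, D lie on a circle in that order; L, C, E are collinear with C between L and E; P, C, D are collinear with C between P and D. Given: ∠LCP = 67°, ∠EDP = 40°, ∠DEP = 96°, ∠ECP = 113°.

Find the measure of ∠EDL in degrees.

1. ∠DCE = 67°  [vertical angles at C]
2. ∠DPE = 44°  [△PED]
3. ∠DEL = 73°  [△ECD]
4. ∠DLE = 44°  [same arc ED]
5. ∠EDL = 63°  [△LED]

∠EDL = 63°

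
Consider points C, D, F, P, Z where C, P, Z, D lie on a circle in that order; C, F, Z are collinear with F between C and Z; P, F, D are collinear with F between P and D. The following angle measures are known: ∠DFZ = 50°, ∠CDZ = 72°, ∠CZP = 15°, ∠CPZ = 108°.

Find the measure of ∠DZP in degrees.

1. ∠CFP = 50°  [vertical angles at F]
2. ∠CDP = 15°  [same arc CP]
3. ∠PCZ = 57°  [△CPZ]
4. ∠CPD = 73°  [△CFP]
5. ∠DCP = 92°  [△CPD]
6. ∠DZP = 88°  [cyclic CPZD, opposite ∠C+∠Z]

∠DZP = 88°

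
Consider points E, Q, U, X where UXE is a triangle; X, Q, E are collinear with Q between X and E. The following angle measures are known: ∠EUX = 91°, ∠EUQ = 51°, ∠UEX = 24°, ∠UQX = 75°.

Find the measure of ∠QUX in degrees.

∠QUX = 40°

1. ∠EXU = 65°  [△UXE]
2. ∠QXU = 65°  [Q on ray XE]
3. ∠QUX = 40°  [△UXQ]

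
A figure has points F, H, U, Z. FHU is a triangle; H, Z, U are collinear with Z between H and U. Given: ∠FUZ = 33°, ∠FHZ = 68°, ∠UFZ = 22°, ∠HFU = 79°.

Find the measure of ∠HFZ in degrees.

1. ∠FZU = 125°  [△FZU]
2. ∠FZH = 55°  [linear pair at Z on HU]
3. ∠HFZ = 57°  [△FHZ]

∠HFZ = 57°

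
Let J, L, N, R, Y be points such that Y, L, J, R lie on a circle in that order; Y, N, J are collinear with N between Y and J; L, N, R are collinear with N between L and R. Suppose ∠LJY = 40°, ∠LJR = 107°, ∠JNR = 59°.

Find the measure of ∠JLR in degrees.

1. ∠LRY = 40°  [same arc YL]
2. ∠RNY = 121°  [linear pair at N on YJ]
3. ∠JYR = 19°  [△YNR]
4. ∠JLR = 19°  [same arc JR]

∠JLR = 19°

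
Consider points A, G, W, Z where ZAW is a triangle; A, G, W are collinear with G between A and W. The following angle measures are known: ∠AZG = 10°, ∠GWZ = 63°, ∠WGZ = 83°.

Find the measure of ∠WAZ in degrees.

1. ∠AGZ = 97°  [linear pair at G on AW]
2. ∠GAZ = 73°  [△ZAG]
3. ∠WAZ = 73°  [G on ray AW]

∠WAZ = 73°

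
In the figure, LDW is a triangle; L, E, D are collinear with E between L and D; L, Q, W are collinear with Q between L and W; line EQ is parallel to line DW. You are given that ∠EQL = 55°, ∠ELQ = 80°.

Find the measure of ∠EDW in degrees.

1. ∠LEQ = 45°  [△LEQ]
2. ∠DEQ = 135°  [linear pair at E on LD]
3. ∠EDW = 45°  [EQ∥DW, co-interior at D–E]

∠EDW = 45°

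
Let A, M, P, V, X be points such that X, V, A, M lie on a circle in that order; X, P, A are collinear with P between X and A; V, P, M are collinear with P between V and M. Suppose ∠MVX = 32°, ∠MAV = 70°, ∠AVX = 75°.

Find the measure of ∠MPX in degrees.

∠MPX = 99°

1. ∠MAX = 32°  [same arc XM]
2. ∠MXV = 110°  [cyclic XVAM, opposite ∠X+∠A]
3. ∠AMX = 105°  [cyclic XVAM, opposite ∠V+∠M]
4. ∠AXM = 43°  [△XAM]
5. ∠VMX = 38°  [△XVM]
6. ∠MPX = 99°  [△XPM]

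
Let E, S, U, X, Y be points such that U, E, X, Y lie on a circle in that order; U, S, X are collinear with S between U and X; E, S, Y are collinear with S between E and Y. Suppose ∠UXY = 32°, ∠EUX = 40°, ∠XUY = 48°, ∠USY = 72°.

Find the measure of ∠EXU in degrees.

∠EXU = 60°

1. ∠XEY = 48°  [same arc XY]
2. ∠ESX = 72°  [vertical angles at S]
3. ∠EXU = 60°  [△ESX]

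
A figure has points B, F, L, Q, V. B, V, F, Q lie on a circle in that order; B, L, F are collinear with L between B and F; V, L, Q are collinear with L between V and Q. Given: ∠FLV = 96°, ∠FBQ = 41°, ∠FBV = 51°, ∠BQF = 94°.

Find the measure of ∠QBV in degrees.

1. ∠BLQ = 96°  [vertical angles at L]
2. ∠BLV = 84°  [linear pair at L on BF]
3. ∠BQV = 43°  [△BLQ]
4. ∠BVQ = 45°  [△BLV]
5. ∠QBV = 92°  [△BVQ]

∠QBV = 92°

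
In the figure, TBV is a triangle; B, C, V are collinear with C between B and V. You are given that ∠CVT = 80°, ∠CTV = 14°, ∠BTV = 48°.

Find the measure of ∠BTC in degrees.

∠BTC = 34°

1. ∠TCV = 86°  [△TCV]
2. ∠BVT = 80°  [C on ray VB]
3. ∠TBV = 52°  [△TBV]
4. ∠BCT = 94°  [linear pair at C on BV]
5. ∠CBT = 52°  [C on ray BV]
6. ∠BTC = 34°  [△TBC]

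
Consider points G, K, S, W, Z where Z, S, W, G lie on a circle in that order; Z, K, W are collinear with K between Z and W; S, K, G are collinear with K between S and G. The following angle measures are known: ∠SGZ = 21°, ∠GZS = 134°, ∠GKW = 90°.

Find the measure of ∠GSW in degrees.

1. ∠SWZ = 21°  [same arc ZS]
2. ∠SKZ = 90°  [vertical angles at K]
3. ∠SKW = 90°  [linear pair at K on ZW]
4. ∠GSW = 69°  [△SKW]

∠GSW = 69°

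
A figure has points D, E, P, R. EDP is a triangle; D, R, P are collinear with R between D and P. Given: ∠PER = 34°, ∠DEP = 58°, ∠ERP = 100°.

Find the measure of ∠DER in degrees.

∠DER = 24°

1. ∠EPR = 46°  [△ERP]
2. ∠DRE = 80°  [linear pair at R on DP]
3. ∠DPE = 46°  [R on ray PD]
4. ∠EDP = 76°  [△EDP]
5. ∠EDR = 76°  [R on ray DP]
6. ∠DER = 24°  [△EDR]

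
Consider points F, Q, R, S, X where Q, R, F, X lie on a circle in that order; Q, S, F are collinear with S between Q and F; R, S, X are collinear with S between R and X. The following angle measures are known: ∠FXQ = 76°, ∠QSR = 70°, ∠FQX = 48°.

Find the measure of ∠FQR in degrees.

∠FQR = 54°

1. ∠QFX = 56°  [△QFX]
2. ∠QRX = 56°  [same arc QX]
3. ∠FQR = 54°  [△QSR]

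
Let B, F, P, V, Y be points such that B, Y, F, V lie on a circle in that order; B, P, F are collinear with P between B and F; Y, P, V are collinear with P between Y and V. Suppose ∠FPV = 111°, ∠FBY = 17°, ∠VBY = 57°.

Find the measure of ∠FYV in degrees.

∠FYV = 40°

1. ∠FVY = 17°  [same arc YF]
2. ∠VFY = 123°  [cyclic BYFV, opposite ∠B+∠F]
3. ∠FYV = 40°  [△YFV]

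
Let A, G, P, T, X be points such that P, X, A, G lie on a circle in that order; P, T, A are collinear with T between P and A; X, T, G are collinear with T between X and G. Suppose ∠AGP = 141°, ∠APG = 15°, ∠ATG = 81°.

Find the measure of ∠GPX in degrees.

1. ∠GAP = 24°  [△PAG]
2. ∠GTP = 99°  [linear pair at T on PA]
3. ∠GXP = 24°  [same arc PG]
4. ∠PGX = 66°  [△PTG]
5. ∠GPX = 90°  [△PXG]

∠GPX = 90°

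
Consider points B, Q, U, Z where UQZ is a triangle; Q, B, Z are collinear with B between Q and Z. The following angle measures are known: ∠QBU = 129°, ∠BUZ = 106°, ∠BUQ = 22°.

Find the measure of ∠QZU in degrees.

1. ∠UBZ = 51°  [linear pair at B on QZ]
2. ∠BZU = 23°  [△UBZ]
3. ∠QZU = 23°  [B on ray ZQ]

∠QZU = 23°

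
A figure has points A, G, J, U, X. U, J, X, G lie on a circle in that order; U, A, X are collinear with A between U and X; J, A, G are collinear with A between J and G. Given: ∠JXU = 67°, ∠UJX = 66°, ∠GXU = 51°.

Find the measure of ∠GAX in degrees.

1. ∠JGU = 67°  [same arc UJ]
2. ∠UGX = 114°  [cyclic UJXG, opposite ∠J+∠G]
3. ∠GUX = 15°  [△UXG]
4. ∠GAU = 98°  [△UAG]
5. ∠GAX = 82°  [linear pair at A on UX]

∠GAX = 82°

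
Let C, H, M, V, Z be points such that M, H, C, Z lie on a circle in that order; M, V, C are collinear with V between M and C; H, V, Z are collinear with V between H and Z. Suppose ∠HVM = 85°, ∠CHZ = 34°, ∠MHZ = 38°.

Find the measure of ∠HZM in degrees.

∠HZM = 51°

1. ∠CVZ = 85°  [vertical angles at V]
2. ∠CMZ = 34°  [same arc CZ]
3. ∠MVZ = 95°  [linear pair at V on MC]
4. ∠HZM = 51°  [△MVZ]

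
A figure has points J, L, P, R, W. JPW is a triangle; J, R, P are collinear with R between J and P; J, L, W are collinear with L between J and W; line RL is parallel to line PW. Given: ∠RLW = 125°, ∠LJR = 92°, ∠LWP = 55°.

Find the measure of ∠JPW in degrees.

∠JPW = 33°

1. ∠JLR = 55°  [linear pair at L on JW]
2. ∠JRL = 33°  [△JRL]
3. ∠JPW = 33°  [RL∥PW, corresponding at R]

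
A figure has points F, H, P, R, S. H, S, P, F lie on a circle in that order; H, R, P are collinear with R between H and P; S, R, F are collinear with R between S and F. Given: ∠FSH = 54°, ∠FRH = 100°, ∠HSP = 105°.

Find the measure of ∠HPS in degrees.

1. ∠FPH = 54°  [same arc HF]
2. ∠PRS = 100°  [vertical angles at R]
3. ∠HFP = 75°  [cyclic HSPF, opposite ∠S+∠F]
4. ∠FHP = 51°  [△HPF]
5. ∠FSP = 51°  [same arc PF]
6. ∠HPS = 29°  [△SRP]

∠HPS = 29°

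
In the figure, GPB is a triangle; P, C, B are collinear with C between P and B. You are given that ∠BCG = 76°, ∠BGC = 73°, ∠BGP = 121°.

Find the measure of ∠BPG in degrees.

1. ∠CBG = 31°  [△GCB]
2. ∠GBP = 31°  [C on ray BP]
3. ∠BPG = 28°  [△GPB]

∠BPG = 28°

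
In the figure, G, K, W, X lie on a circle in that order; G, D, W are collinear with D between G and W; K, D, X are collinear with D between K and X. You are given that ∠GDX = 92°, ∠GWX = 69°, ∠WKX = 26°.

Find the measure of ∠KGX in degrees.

1. ∠WDX = 88°  [linear pair at D on GW]
2. ∠KXW = 23°  [△WDX]
3. ∠KWX = 131°  [△KWX]
4. ∠KGX = 49°  [cyclic GKWX, opposite ∠G+∠W]

∠KGX = 49°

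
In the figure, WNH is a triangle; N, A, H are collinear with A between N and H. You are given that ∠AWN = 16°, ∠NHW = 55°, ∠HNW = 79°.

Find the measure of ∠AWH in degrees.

∠AWH = 30°

1. ∠AHW = 55°  [A on ray HN]
2. ∠ANW = 79°  [A on ray NH]
3. ∠NAW = 85°  [△WNA]
4. ∠HAW = 95°  [linear pair at A on NH]
5. ∠AWH = 30°  [△WAH]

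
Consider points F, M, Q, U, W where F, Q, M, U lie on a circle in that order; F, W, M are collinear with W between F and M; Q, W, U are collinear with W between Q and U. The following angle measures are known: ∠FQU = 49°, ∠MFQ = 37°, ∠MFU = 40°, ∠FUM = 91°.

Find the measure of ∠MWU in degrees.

∠MWU = 94°

1. ∠FMU = 49°  [same arc FU]
2. ∠MUQ = 37°  [same arc QM]
3. ∠MWU = 94°  [△MWU]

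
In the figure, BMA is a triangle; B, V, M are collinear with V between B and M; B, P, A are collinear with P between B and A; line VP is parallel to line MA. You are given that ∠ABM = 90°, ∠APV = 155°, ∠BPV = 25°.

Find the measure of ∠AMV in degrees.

1. ∠PBV = 90°  [V on BM, P on BA]
2. ∠BVP = 65°  [△BVP]
3. ∠MVP = 115°  [linear pair at V on BM]
4. ∠AMV = 65°  [VP∥MA, co-interior at M–V]

∠AMV = 65°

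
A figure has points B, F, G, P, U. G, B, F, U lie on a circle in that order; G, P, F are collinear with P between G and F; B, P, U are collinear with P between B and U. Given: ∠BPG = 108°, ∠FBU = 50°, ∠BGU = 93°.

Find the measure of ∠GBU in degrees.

∠GBU = 29°

1. ∠FPU = 108°  [vertical angles at P]
2. ∠FGU = 50°  [same arc FU]
3. ∠GPU = 72°  [linear pair at P on GF]
4. ∠BUG = 58°  [△GPU]
5. ∠GBU = 29°  [△GBU]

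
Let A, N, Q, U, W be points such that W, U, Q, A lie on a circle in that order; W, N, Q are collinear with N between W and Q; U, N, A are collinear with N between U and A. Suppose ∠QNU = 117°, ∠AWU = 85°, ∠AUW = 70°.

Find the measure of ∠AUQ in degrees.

∠AUQ = 38°

1. ∠ANW = 117°  [vertical angles at N]
2. ∠UAW = 25°  [△WUA]
3. ∠AWQ = 38°  [△WNA]
4. ∠AUQ = 38°  [same arc QA]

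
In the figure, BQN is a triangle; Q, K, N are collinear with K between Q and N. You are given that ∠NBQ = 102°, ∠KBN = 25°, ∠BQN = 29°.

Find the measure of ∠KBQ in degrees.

∠KBQ = 77°

1. ∠BNQ = 49°  [△BQN]
2. ∠BQK = 29°  [K on ray QN]
3. ∠BNK = 49°  [K on ray NQ]
4. ∠BKN = 106°  [△BKN]
5. ∠BKQ = 74°  [linear pair at K on QN]
6. ∠KBQ = 77°  [△BQK]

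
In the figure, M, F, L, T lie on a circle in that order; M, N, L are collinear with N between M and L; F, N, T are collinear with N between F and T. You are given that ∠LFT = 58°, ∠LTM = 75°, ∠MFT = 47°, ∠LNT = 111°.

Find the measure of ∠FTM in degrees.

∠FTM = 53°

1. ∠LMT = 58°  [same arc LT]
2. ∠MNT = 69°  [linear pair at N on ML]
3. ∠FTM = 53°  [△MNT]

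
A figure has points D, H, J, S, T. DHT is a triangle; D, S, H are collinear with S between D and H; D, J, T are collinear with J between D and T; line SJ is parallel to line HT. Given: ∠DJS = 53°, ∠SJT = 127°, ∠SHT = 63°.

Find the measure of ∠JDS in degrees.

1. ∠DTH = 53°  [SJ∥HT, corresponding at J]
2. ∠DHT = 63°  [S on ray HD]
3. ∠HDT = 64°  [△DHT]
4. ∠JDS = 64°  [S on DH, J on DT]

∠JDS = 64°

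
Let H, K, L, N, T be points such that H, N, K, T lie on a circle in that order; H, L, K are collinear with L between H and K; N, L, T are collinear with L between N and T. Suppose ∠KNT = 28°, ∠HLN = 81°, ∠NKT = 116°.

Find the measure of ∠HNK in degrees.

1. ∠KTN = 36°  [△NKT]
2. ∠KLN = 99°  [linear pair at L on HK]
3. ∠KHN = 36°  [same arc NK]
4. ∠HKN = 53°  [△NLK]
5. ∠HNK = 91°  [△HNK]

∠HNK = 91°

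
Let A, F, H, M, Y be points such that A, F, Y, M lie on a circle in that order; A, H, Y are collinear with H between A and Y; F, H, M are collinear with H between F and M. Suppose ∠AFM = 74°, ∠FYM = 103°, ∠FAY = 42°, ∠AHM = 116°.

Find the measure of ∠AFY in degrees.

∠AFY = 109°

1. ∠FMY = 42°  [same arc FY]
2. ∠FHY = 116°  [vertical angles at H]
3. ∠MFY = 35°  [△FYM]
4. ∠AYF = 29°  [△FHY]
5. ∠AFY = 109°  [△AFY]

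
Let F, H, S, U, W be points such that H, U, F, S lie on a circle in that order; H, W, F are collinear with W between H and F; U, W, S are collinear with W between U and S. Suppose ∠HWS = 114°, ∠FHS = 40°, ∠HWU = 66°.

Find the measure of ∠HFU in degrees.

∠HFU = 26°

1. ∠FWU = 114°  [vertical angles at W]
2. ∠FUS = 40°  [same arc FS]
3. ∠HFU = 26°  [△UWF]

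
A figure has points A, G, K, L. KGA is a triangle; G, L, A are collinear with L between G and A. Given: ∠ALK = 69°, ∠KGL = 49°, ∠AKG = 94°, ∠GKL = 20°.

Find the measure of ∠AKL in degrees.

1. ∠AGK = 49°  [L on ray GA]
2. ∠GAK = 37°  [△KGA]
3. ∠KAL = 37°  [L on ray AG]
4. ∠AKL = 74°  [△KLA]

∠AKL = 74°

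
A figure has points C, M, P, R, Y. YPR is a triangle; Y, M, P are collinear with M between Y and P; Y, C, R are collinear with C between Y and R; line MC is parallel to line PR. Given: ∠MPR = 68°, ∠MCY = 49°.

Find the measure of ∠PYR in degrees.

1. ∠RPY = 68°  [M on ray PY]
2. ∠PRY = 49°  [MC∥PR, corresponding at C]
3. ∠PYR = 63°  [△YPR]

∠PYR = 63°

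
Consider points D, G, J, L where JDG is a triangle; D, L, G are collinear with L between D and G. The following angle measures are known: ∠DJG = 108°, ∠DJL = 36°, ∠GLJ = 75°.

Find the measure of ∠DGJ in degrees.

1. ∠DLJ = 105°  [linear pair at L on DG]
2. ∠JDL = 39°  [△JDL]
3. ∠GDJ = 39°  [L on ray DG]
4. ∠DGJ = 33°  [△JDG]

∠DGJ = 33°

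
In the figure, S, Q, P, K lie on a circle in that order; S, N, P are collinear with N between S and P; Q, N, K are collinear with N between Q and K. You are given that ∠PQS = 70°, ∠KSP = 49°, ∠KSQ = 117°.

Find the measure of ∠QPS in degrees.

1. ∠KQP = 49°  [same arc PK]
2. ∠KPQ = 63°  [cyclic SQPK, opposite ∠S+∠P]
3. ∠PKQ = 68°  [△QPK]
4. ∠PSQ = 68°  [same arc QP]
5. ∠QPS = 42°  [△SQP]

∠QPS = 42°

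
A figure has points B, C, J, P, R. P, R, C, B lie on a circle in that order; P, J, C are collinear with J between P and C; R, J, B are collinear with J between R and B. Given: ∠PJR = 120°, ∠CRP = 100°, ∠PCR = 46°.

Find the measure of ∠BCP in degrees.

1. ∠BJC = 120°  [vertical angles at J]
2. ∠CPR = 34°  [△PRC]
3. ∠CBR = 34°  [same arc RC]
4. ∠BCP = 26°  [△CJB]

∠BCP = 26°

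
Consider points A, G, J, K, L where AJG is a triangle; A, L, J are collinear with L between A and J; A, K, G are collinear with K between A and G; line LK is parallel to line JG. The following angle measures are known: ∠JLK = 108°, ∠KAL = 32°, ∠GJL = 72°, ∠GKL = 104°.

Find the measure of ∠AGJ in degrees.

1. ∠ALK = 72°  [linear pair at L on AJ]
2. ∠AKL = 76°  [△ALK]
3. ∠AGJ = 76°  [LK∥JG, corresponding at K]

∠AGJ = 76°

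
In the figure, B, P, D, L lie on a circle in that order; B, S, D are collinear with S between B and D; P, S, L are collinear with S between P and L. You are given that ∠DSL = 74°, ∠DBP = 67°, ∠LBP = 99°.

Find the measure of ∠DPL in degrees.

1. ∠DLP = 67°  [same arc PD]
2. ∠LDP = 81°  [cyclic BPDL, opposite ∠B+∠D]
3. ∠DPL = 32°  [△PDL]

∠DPL = 32°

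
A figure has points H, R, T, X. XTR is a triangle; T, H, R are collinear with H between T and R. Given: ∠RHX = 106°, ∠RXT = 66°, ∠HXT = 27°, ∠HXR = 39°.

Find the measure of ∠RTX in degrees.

1. ∠THX = 74°  [linear pair at H on TR]
2. ∠HTX = 79°  [△XTH]
3. ∠RTX = 79°  [H on ray TR]

∠RTX = 79°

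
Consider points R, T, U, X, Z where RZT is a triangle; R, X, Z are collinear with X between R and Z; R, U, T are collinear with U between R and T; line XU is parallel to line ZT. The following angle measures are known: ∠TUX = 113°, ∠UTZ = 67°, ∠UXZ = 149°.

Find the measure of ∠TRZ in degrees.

1. ∠RUX = 67°  [linear pair at U on RT]
2. ∠RXU = 31°  [linear pair at X on RZ]
3. ∠URX = 82°  [△RXU]
4. ∠TRZ = 82°  [X on RZ, U on RT]

∠TRZ = 82°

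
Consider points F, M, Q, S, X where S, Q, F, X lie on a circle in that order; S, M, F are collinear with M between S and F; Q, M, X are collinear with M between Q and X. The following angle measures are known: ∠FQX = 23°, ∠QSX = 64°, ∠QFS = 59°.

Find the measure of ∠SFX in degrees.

1. ∠FSX = 23°  [same arc FX]
2. ∠QFX = 116°  [cyclic SQFX, opposite ∠S+∠F]
3. ∠QXS = 59°  [same arc SQ]
4. ∠SMX = 98°  [△SMX]
5. ∠FXQ = 41°  [△QFX]
6. ∠FMX = 82°  [linear pair at M on SF]
7. ∠SFX = 57°  [△FMX]

∠SFX = 57°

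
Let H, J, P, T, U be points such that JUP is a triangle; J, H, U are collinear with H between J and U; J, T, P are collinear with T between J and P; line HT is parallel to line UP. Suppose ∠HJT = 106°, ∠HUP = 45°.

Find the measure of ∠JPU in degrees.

1. ∠PJU = 106°  [H on JU, T on JP]
2. ∠JUP = 45°  [H on ray UJ]
3. ∠JPU = 29°  [△JUP]

∠JPU = 29°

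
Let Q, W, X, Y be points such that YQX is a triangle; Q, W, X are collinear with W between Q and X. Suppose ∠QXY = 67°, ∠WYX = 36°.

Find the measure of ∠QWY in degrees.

1. ∠WXY = 67°  [W on ray XQ]
2. ∠XWY = 77°  [△YWX]
3. ∠QWY = 103°  [linear pair at W on QX]

∠QWY = 103°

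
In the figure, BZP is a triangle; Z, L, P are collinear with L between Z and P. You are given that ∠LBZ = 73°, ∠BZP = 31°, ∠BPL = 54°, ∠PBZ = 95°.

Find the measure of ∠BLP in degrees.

1. ∠BZL = 31°  [L on ray ZP]
2. ∠BLZ = 76°  [△BZL]
3. ∠BLP = 104°  [linear pair at L on ZP]

∠BLP = 104°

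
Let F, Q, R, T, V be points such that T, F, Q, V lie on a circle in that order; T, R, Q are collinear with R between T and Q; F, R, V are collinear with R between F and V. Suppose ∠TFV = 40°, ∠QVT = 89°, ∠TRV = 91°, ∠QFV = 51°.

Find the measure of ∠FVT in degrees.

1. ∠TQV = 40°  [same arc TV]
2. ∠QTV = 51°  [△TQV]
3. ∠FVT = 38°  [△TRV]

∠FVT = 38°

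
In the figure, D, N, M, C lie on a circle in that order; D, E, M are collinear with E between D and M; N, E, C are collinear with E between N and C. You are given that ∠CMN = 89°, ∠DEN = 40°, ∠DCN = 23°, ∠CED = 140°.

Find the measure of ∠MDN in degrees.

∠MDN = 74°

1. ∠CDN = 91°  [cyclic DNMC, opposite ∠D+∠M]
2. ∠CND = 66°  [△DNC]
3. ∠MDN = 74°  [△DEN]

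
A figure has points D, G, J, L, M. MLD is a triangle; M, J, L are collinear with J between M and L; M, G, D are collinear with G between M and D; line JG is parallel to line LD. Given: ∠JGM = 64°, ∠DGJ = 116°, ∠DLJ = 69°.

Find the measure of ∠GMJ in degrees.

∠GMJ = 47°

1. ∠LDM = 64°  [JG∥LD, corresponding at G]
2. ∠DLM = 69°  [J on ray LM]
3. ∠DML = 47°  [△MLD]
4. ∠GMJ = 47°  [J on ML, G on MD]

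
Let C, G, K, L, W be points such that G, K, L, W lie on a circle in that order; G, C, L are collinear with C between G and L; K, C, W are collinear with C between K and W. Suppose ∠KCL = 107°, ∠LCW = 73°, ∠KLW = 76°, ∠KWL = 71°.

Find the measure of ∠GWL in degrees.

1. ∠GLW = 36°  [△LCW]
2. ∠LKW = 33°  [△KLW]
3. ∠LGW = 33°  [same arc LW]
4. ∠GWL = 111°  [△GLW]

∠GWL = 111°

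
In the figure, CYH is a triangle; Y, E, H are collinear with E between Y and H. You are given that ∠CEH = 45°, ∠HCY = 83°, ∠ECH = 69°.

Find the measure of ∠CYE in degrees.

1. ∠CHE = 66°  [△CEH]
2. ∠CHY = 66°  [E on ray HY]
3. ∠CYH = 31°  [△CYH]
4. ∠CYE = 31°  [E on ray YH]

∠CYE = 31°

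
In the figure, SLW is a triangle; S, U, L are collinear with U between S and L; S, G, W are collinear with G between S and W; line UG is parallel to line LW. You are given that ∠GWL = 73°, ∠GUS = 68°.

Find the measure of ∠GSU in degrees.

1. ∠LWS = 73°  [G on ray WS]
2. ∠SLW = 68°  [UG∥LW, corresponding at U]
3. ∠LSW = 39°  [△SLW]
4. ∠GSU = 39°  [U on SL, G on SW]

∠GSU = 39°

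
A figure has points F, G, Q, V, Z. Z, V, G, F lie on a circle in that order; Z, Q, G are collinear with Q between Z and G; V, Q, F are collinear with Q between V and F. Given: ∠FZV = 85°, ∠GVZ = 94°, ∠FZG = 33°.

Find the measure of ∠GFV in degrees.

∠GFV = 52°

1. ∠FGV = 95°  [cyclic ZVGF, opposite ∠Z+∠G]
2. ∠FVG = 33°  [same arc GF]
3. ∠GFV = 52°  [△VGF]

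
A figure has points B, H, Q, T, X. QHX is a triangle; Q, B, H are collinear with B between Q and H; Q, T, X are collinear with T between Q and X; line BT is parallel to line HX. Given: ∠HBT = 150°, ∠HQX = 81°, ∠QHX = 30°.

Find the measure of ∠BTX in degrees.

∠BTX = 111°

1. ∠QBT = 30°  [linear pair at B on QH]
2. ∠BQT = 81°  [B on QH, T on QX]
3. ∠BTQ = 69°  [△QBT]
4. ∠BTX = 111°  [linear pair at T on QX]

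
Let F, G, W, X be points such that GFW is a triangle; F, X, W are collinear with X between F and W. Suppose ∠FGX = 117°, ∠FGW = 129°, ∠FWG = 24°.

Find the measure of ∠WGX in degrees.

1. ∠GFW = 27°  [△GFW]
2. ∠GWX = 24°  [X on ray WF]
3. ∠GFX = 27°  [X on ray FW]
4. ∠FXG = 36°  [△GFX]
5. ∠GXW = 144°  [linear pair at X on FW]
6. ∠WGX = 12°  [△GXW]

∠WGX = 12°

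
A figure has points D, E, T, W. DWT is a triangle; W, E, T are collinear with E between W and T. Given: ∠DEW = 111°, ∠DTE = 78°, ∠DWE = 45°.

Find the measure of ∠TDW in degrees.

1. ∠DTW = 78°  [E on ray TW]
2. ∠DWT = 45°  [E on ray WT]
3. ∠TDW = 57°  [△DWT]

∠TDW = 57°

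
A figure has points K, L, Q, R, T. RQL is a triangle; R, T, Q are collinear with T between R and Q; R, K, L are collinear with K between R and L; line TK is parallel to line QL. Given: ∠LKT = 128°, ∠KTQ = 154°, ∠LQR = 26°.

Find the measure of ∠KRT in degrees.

∠KRT = 102°

1. ∠RKT = 52°  [linear pair at K on RL]
2. ∠KTR = 26°  [linear pair at T on RQ]
3. ∠KRT = 102°  [△RTK]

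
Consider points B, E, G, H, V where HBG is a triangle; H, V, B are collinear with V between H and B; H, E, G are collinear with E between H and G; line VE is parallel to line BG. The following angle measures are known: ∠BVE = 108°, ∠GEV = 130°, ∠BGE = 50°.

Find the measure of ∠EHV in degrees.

∠EHV = 58°

1. ∠EVH = 72°  [linear pair at V on HB]
2. ∠HEV = 50°  [linear pair at E on HG]
3. ∠EHV = 58°  [△HVE]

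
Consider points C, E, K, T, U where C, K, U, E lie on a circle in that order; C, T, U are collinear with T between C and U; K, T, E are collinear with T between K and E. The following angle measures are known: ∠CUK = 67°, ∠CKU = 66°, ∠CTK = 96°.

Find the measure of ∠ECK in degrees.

1. ∠CEK = 67°  [same arc CK]
2. ∠KCU = 47°  [△CKU]
3. ∠CKE = 37°  [△CTK]
4. ∠ECK = 76°  [△CKE]

∠ECK = 76°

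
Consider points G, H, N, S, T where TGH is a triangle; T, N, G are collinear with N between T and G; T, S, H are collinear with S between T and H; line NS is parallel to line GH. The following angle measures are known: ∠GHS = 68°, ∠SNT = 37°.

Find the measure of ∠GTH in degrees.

1. ∠GHT = 68°  [S on ray HT]
2. ∠HGT = 37°  [NS∥GH, corresponding at N]
3. ∠GTH = 75°  [△TGH]

∠GTH = 75°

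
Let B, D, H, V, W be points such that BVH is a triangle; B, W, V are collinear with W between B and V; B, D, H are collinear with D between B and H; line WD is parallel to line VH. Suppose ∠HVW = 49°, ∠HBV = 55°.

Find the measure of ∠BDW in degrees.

1. ∠BVH = 49°  [W on ray VB]
2. ∠BHV = 76°  [△BVH]
3. ∠BDW = 76°  [WD∥VH, corresponding at D]

∠BDW = 76°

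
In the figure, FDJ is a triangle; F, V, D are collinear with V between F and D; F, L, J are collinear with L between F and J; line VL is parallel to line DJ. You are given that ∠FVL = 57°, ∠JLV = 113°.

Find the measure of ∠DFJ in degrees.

∠DFJ = 56°

1. ∠FLV = 67°  [linear pair at L on FJ]
2. ∠LFV = 56°  [△FVL]
3. ∠DFJ = 56°  [V on FD, L on FJ]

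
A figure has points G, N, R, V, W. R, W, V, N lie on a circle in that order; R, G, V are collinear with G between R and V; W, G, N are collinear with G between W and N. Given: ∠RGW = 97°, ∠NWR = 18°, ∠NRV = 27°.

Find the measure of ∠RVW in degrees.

∠RVW = 70°

1. ∠VGW = 83°  [linear pair at G on RV]
2. ∠NWV = 27°  [same arc VN]
3. ∠RVW = 70°  [△WGV]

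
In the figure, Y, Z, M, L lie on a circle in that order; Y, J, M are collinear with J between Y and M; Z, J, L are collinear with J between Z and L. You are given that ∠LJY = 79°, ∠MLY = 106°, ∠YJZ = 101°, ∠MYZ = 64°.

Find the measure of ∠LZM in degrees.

1. ∠MJZ = 79°  [vertical angles at J]
2. ∠MZY = 74°  [cyclic YZML, opposite ∠Z+∠L]
3. ∠YMZ = 42°  [△YZM]
4. ∠LZM = 59°  [△ZJM]

∠LZM = 59°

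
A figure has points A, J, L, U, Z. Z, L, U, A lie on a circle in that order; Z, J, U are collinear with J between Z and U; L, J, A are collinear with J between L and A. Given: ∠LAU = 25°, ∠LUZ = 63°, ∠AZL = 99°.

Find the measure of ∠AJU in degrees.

1. ∠LZU = 25°  [same arc LU]
2. ∠LAZ = 63°  [same arc ZL]
3. ∠ALZ = 18°  [△ZLA]
4. ∠LJZ = 137°  [△ZJL]
5. ∠AJU = 137°  [vertical angles at J]

∠AJU = 137°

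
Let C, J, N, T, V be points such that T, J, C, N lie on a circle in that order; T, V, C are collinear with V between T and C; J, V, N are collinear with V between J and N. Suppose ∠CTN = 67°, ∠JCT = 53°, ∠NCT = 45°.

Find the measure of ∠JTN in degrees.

1. ∠JNT = 53°  [same arc TJ]
2. ∠NJT = 45°  [same arc TN]
3. ∠JTN = 82°  [△TJN]

∠JTN = 82°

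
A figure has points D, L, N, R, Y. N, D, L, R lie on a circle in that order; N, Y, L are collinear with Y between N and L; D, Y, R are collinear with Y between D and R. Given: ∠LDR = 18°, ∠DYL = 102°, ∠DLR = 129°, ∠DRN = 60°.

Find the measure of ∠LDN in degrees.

1. ∠DRL = 33°  [△DLR]
2. ∠DLN = 60°  [△DYL]
3. ∠DNL = 33°  [same arc DL]
4. ∠LDN = 87°  [△NDL]

∠LDN = 87°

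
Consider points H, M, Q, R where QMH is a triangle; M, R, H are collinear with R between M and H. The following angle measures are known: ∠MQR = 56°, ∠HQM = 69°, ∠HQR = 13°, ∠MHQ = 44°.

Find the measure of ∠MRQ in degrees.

1. ∠HMQ = 67°  [△QMH]
2. ∠QMR = 67°  [R on ray MH]
3. ∠MRQ = 57°  [△QMR]

∠MRQ = 57°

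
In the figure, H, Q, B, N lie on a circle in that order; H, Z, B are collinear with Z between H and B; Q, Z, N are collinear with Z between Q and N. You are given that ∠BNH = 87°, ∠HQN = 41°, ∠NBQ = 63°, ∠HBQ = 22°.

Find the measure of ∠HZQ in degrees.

∠HZQ = 74°

1. ∠BQH = 93°  [cyclic HQBN, opposite ∠Q+∠N]
2. ∠BHQ = 65°  [△HQB]
3. ∠HZQ = 74°  [△HZQ]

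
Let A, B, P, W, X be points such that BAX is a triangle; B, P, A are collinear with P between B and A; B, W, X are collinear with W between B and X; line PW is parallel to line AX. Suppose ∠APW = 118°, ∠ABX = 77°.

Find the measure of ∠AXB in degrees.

∠AXB = 41°

1. ∠BPW = 62°  [linear pair at P on BA]
2. ∠PBW = 77°  [P on BA, W on BX]
3. ∠BWP = 41°  [△BPW]
4. ∠AXB = 41°  [PW∥AX, corresponding at W]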